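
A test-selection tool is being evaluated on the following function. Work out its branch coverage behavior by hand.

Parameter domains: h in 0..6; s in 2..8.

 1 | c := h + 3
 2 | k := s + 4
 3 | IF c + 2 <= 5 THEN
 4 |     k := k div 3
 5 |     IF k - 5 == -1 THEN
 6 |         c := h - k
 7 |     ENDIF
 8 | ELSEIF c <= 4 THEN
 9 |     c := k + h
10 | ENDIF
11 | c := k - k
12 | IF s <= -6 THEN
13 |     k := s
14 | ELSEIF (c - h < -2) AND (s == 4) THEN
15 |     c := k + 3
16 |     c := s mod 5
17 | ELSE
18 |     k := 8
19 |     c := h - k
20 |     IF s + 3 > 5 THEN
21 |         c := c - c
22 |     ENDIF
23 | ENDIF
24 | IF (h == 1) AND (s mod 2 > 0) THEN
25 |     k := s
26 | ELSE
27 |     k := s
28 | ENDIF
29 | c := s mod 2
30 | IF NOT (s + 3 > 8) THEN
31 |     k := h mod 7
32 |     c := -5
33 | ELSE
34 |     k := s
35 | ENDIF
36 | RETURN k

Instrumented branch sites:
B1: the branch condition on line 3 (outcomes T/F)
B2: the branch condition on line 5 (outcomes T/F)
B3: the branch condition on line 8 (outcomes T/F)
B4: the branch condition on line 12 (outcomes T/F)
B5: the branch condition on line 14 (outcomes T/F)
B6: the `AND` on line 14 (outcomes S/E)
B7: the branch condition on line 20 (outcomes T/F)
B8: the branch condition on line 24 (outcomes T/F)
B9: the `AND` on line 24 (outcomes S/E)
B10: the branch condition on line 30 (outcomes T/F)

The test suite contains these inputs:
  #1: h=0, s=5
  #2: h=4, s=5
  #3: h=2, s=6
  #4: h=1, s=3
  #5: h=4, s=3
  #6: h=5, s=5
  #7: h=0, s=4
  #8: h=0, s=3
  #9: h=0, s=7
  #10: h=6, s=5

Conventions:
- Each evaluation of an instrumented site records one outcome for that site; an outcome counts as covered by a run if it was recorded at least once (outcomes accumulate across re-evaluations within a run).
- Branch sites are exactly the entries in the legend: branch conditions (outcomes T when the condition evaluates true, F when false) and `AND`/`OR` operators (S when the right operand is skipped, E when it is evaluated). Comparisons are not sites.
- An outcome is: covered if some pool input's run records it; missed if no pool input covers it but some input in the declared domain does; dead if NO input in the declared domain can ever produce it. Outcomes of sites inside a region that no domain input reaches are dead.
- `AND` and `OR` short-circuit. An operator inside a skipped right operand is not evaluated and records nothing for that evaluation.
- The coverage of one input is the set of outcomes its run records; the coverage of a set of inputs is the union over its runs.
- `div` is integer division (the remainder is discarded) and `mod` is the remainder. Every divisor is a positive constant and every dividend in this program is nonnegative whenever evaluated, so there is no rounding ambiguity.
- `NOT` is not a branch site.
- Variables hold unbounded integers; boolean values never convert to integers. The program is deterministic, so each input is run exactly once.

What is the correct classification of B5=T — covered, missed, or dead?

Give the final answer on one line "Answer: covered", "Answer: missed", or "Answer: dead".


no pool input records B5=T
but domain input (h=3, s=4) does record it -> reachable, so missed
Answer: missed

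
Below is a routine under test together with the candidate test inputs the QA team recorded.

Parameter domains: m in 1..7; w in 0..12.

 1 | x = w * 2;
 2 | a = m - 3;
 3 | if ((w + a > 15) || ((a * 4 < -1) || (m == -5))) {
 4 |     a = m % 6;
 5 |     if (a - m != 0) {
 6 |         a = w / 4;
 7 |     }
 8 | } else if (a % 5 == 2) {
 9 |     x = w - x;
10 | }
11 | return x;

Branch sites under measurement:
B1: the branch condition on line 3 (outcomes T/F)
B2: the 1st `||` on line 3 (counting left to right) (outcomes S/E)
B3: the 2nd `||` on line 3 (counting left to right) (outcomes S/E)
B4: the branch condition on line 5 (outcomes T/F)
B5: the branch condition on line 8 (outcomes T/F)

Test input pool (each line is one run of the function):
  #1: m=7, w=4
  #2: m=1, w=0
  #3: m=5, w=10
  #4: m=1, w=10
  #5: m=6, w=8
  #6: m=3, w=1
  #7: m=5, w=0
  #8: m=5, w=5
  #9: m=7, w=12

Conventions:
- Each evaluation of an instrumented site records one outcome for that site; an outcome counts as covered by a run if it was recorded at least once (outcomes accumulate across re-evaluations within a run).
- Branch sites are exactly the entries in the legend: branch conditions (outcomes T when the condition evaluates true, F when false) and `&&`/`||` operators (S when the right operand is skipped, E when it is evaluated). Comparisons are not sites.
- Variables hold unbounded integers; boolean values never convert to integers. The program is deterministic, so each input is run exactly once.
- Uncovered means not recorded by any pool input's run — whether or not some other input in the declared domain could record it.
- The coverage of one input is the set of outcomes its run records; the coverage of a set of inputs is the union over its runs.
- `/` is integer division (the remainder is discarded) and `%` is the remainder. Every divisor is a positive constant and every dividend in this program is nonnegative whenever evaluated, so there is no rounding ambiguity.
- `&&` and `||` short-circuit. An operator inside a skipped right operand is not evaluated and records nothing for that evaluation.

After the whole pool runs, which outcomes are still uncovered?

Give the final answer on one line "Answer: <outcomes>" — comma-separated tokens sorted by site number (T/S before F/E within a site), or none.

run #1 (m=7, w=4) runs B2->E, B3->E, B1->F, B5->F; records B1=F, B2=E, B3=E, B5=F
run #2 (m=1, w=0) runs B2->E, B3->S, B1->T, B4->F; records B1=T, B2=E, B3=S, B4=F
run #3 (m=5, w=10) runs B2->E, B3->E, B1->F, B5->T; records B1=F, B2=E, B3=E, B5=T
run #4 (m=1, w=10) runs B2->E, B3->S, B1->T, B4->F; records B1=T, B2=E, B3=S, B4=F
run #5 (m=6, w=8) runs B2->E, B3->E, B1->F, B5->F; records B1=F, B2=E, B3=E, B5=F
run #6 (m=3, w=1) runs B2->E, B3->E, B1->F, B5->F; records B1=F, B2=E, B3=E, B5=F
run #7 (m=5, w=0) runs B2->E, B3->E, B1->F, B5->T; records B1=F, B2=E, B3=E, B5=T
run #8 (m=5, w=5) runs B2->E, B3->E, B1->F, B5->T; records B1=F, B2=E, B3=E, B5=T
run #9 (m=7, w=12) runs B2->S, B1->T, B4->T; records B1=T, B2=S, B4=T
union over the pool: B1=T, B1=F, B2=S, B2=E, B3=S, B3=E, B4=T, B4=F, B5=T, B5=F
uncovered (0 of 10): none

Answer: none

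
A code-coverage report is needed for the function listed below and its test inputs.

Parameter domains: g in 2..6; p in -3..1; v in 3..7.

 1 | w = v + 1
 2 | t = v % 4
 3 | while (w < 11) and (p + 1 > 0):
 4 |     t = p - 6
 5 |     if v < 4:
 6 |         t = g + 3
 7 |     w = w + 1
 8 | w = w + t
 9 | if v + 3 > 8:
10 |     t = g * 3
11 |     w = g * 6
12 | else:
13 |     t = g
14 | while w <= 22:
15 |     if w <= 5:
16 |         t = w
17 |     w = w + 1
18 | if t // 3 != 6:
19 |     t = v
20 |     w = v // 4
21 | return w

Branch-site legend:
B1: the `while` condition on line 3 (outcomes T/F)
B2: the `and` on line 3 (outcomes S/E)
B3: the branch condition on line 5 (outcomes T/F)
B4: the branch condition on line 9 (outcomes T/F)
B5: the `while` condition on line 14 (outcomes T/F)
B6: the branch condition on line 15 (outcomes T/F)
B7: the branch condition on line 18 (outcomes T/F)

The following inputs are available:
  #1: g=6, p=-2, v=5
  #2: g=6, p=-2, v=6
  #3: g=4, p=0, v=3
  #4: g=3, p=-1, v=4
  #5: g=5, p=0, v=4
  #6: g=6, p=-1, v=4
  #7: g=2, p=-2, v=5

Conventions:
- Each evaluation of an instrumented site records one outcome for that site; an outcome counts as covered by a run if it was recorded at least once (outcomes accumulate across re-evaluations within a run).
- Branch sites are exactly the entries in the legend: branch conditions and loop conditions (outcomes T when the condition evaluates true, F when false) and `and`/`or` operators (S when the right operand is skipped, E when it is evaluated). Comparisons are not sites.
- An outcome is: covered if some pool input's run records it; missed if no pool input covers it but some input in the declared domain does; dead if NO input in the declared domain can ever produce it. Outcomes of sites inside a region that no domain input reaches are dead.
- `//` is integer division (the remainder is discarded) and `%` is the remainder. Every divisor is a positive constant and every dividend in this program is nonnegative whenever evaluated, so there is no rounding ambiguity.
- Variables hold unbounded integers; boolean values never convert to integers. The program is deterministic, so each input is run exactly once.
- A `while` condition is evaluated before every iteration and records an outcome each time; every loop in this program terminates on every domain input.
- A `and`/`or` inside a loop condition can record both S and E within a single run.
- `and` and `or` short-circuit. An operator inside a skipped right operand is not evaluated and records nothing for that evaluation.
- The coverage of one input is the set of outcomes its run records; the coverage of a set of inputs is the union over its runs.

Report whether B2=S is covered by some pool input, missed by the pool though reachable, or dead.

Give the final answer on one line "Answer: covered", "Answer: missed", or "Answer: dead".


B2=S is recorded by pool input(s) 3, 5 -> covered
Answer: covered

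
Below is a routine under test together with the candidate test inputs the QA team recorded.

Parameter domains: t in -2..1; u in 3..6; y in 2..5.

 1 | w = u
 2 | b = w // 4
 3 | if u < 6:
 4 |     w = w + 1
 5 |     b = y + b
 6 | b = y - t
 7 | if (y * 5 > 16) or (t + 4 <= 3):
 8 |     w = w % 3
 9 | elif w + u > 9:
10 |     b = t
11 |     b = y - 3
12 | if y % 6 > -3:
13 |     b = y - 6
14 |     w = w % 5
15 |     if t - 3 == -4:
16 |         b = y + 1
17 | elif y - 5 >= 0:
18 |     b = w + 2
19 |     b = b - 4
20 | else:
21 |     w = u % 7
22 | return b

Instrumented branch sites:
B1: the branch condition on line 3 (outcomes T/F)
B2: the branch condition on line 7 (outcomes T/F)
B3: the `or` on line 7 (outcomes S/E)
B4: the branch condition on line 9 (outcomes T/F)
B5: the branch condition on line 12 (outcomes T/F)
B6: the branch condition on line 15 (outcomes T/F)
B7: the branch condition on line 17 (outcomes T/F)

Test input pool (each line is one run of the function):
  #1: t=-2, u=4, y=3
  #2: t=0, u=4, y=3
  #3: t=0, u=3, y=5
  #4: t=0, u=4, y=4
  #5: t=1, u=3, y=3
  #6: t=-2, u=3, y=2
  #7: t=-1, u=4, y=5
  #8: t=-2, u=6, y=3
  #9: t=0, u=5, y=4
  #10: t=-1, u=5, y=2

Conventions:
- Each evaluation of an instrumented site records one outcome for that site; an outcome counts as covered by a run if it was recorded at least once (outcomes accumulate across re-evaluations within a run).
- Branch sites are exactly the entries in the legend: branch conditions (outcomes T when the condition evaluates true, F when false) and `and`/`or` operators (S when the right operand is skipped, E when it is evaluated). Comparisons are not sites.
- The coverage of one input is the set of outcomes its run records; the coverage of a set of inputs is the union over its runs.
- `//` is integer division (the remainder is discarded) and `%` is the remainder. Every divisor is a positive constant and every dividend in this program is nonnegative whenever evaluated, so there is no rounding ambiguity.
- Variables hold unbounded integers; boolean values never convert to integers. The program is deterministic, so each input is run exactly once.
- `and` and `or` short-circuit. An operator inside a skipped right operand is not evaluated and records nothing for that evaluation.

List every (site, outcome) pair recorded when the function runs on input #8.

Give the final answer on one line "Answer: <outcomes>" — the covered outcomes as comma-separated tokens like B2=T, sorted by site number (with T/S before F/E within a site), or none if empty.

Event log for input #8 (t=-2, u=6, y=3):
  B1->F, B3->E, B2->T, B5->T, B6->F
distinct outcomes covered: B1=F, B2=T, B3=E, B5=T, B6=F

Answer: B1=F, B2=T, B3=E, B5=T, B6=F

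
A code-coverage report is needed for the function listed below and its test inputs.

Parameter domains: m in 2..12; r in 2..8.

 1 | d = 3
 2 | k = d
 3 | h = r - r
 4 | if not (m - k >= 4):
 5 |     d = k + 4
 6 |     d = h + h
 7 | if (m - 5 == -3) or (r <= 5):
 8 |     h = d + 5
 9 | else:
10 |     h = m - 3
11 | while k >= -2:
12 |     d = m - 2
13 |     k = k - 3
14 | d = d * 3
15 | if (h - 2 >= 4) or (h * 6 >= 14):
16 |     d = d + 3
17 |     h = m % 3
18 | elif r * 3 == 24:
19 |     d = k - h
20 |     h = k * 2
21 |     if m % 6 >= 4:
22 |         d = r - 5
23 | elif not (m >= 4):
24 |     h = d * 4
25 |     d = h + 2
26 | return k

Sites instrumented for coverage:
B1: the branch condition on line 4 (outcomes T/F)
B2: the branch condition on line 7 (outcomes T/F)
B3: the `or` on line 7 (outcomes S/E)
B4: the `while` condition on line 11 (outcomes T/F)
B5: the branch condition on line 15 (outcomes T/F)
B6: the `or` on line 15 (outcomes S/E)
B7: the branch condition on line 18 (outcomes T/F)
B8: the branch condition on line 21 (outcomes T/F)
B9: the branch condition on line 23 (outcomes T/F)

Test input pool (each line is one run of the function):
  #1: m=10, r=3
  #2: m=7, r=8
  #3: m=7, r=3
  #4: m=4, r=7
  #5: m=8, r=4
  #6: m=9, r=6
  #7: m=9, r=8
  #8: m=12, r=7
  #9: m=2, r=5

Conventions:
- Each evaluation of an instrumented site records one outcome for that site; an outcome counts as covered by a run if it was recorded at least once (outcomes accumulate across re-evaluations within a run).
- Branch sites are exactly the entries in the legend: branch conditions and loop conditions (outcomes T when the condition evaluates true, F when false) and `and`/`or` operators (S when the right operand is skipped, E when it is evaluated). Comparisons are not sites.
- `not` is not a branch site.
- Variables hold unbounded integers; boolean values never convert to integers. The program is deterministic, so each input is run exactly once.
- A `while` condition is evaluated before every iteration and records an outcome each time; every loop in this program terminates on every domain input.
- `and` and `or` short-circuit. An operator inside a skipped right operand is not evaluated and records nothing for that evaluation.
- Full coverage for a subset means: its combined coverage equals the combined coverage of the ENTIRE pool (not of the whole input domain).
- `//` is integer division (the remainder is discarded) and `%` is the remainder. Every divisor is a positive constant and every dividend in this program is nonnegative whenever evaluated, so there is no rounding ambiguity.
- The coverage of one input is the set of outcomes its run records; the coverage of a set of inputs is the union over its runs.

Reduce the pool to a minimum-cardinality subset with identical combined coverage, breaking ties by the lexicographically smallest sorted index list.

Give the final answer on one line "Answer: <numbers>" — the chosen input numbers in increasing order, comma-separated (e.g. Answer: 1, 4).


#1 (m=10, r=3) -> covered: B1=F, B2=T, B3=E, B4=T, B4=F, B5=T, B6=S
#2 (m=7, r=8) -> covered: B1=F, B2=F, B3=E, B4=T, B4=F, B5=T, B6=E
#3 (m=7, r=3) -> covered: B1=F, B2=T, B3=E, B4=T, B4=F, B5=T, B6=S
#4 (m=4, r=7) -> covered: B1=T, B2=F, B3=E, B4=T, B4=F, B5=F, B6=E, B7=F, B9=F
#5 (m=8, r=4) -> covered: B1=F, B2=T, B3=E, B4=T, B4=F, B5=T, B6=S
#6 (m=9, r=6) -> covered: B1=F, B2=F, B3=E, B4=T, B4=F, B5=T, B6=S
#7 (m=9, r=8) -> covered: B1=F, B2=F, B3=E, B4=T, B4=F, B5=T, B6=S
#8 (m=12, r=7) -> covered: B1=F, B2=F, B3=E, B4=T, B4=F, B5=T, B6=S
#9 (m=2, r=5) -> covered: B1=T, B2=T, B3=S, B4=T, B4=F, B5=T, B6=E
together the pool reaches 14 outcomes: B1=T, B1=F, B2=T, B2=F, B3=S, B3=E, B4=T, B4=F, B5=T, B5=F, B6=S, B6=E, B7=F, B9=F
size 1 is not enough: best union over all size-1 subsets is 9/14
size 2 is not enough: best union over all size-2 subsets is 13/14
the canonical winner is {1, 4, 9}: size 3, full 14-outcome coverage, earliest index list among size-3 covers
Answer: 1, 4, 9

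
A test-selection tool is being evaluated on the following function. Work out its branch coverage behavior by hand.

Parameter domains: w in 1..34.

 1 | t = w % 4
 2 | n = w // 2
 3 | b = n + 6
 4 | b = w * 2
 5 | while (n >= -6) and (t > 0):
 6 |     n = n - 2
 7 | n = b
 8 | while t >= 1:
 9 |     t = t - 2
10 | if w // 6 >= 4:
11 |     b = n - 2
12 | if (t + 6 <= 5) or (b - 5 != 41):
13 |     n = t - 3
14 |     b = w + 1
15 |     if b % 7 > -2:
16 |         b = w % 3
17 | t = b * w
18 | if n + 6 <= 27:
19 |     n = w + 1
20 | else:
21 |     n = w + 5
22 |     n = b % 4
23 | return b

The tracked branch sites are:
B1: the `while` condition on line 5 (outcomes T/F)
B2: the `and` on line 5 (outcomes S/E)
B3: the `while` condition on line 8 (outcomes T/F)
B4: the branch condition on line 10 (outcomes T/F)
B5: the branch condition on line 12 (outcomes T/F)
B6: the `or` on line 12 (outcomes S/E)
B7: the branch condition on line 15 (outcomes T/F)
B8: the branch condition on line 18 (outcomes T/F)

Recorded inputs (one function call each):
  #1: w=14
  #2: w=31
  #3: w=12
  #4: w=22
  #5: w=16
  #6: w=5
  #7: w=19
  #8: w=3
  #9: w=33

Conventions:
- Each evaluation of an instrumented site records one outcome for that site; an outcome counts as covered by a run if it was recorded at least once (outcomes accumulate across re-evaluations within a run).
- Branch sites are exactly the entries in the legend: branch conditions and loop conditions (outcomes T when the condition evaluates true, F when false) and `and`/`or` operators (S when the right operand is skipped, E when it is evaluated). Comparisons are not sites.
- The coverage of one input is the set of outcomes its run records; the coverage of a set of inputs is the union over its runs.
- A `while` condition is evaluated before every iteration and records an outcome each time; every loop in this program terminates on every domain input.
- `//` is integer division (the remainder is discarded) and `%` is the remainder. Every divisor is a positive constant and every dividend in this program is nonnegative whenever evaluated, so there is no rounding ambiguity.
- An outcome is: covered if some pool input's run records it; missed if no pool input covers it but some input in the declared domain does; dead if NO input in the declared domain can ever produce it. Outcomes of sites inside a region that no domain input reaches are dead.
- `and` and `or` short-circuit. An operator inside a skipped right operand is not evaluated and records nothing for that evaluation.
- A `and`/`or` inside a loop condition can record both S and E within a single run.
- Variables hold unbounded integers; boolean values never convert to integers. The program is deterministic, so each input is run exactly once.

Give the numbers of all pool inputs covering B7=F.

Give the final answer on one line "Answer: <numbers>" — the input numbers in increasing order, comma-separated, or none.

input #1 (w=14): does not record B7=F
input #2 (w=31): does not record B7=F
input #3 (w=12): does not record B7=F
input #4 (w=22): does not record B7=F
input #5 (w=16): does not record B7=F
input #6 (w=5): does not record B7=F
input #7 (w=19): does not record B7=F
input #8 (w=3): does not record B7=F
input #9 (w=33): does not record B7=F

Answer: none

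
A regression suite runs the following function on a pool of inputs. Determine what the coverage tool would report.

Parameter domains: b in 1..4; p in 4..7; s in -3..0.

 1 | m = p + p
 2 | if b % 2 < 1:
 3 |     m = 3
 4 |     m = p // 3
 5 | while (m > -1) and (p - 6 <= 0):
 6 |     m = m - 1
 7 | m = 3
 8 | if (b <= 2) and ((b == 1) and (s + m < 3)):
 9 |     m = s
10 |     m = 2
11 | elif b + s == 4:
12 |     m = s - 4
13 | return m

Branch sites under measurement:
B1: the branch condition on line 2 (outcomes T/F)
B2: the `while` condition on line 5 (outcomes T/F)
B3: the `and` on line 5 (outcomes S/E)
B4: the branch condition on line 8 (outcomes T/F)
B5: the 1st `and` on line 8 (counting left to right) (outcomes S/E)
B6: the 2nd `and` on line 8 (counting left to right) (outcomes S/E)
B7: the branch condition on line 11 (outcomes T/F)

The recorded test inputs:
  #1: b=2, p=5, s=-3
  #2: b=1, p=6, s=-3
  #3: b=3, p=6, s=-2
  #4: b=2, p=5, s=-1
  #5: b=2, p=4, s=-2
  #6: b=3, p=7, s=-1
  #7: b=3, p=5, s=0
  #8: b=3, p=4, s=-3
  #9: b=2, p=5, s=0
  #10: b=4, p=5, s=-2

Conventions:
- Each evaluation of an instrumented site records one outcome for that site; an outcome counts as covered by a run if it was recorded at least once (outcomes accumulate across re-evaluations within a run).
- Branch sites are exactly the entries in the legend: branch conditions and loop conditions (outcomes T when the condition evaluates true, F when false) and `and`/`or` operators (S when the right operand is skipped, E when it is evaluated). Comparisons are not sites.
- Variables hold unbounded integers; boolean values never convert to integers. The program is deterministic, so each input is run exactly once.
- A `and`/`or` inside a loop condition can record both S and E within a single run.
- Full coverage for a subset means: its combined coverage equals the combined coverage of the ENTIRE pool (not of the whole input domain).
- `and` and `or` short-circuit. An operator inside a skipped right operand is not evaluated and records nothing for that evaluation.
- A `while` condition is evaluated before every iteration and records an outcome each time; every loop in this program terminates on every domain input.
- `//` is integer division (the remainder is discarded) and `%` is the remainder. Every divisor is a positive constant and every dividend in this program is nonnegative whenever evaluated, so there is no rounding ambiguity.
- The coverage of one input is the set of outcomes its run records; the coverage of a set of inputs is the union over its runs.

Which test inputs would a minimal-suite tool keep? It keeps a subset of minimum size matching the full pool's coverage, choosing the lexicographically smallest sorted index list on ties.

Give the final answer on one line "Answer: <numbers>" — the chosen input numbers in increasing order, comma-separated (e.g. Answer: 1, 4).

#1 (b=2, p=5, s=-3) -> B1->T, B3->E, B2->T, B3->E, B2->T, B3->S, B2->F, B5->E, B6->S, B4->F, B7->F; covered: B1=T, B2=T, B2=F, B3=S, B3=E, B4=F, B5=E, B6=S, B7=F
#2 (b=1, p=6, s=-3) -> B1->F, B3->E, B2->T, B3->E, B2->T, B3->E, B2->T, B3->E, B2->T, B3->E, B2->T, B3->E, B2->T, B3->E, ...; covered: B1=F, B2=T, B2=F, B3=S, B3=E, B4=T, B5=E, B6=E
#3 (b=3, p=6, s=-2) -> B1->F, B3->E, B2->T, B3->E, B2->T, B3->E, B2->T, B3->E, B2->T, B3->E, B2->T, B3->E, B2->T, B3->E, ...; covered: B1=F, B2=T, B2=F, B3=S, B3=E, B4=F, B5=S, B7=F
#4 (b=2, p=5, s=-1) -> B1->T, B3->E, B2->T, B3->E, B2->T, B3->S, B2->F, B5->E, B6->S, B4->F, B7->F; covered: B1=T, B2=T, B2=F, B3=S, B3=E, B4=F, B5=E, B6=S, B7=F
#5 (b=2, p=4, s=-2) -> B1->T, B3->E, B2->T, B3->E, B2->T, B3->S, B2->F, B5->E, B6->S, B4->F, B7->F; covered: B1=T, B2=T, B2=F, B3=S, B3=E, B4=F, B5=E, B6=S, B7=F
#6 (b=3, p=7, s=-1) -> B1->F, B3->E, B2->F, B5->S, B4->F, B7->F; covered: B1=F, B2=F, B3=E, B4=F, B5=S, B7=F
#7 (b=3, p=5, s=0) -> B1->F, B3->E, B2->T, B3->E, B2->T, B3->E, B2->T, B3->E, B2->T, B3->E, B2->T, B3->E, B2->T, B3->E, ...; covered: B1=F, B2=T, B2=F, B3=S, B3=E, B4=F, B5=S, B7=F
#8 (b=3, p=4, s=-3) -> B1->F, B3->E, B2->T, B3->E, B2->T, B3->E, B2->T, B3->E, B2->T, B3->E, B2->T, B3->E, B2->T, B3->E, ...; covered: B1=F, B2=T, B2=F, B3=S, B3=E, B4=F, B5=S, B7=F
#9 (b=2, p=5, s=0) -> B1->T, B3->E, B2->T, B3->E, B2->T, B3->S, B2->F, B5->E, B6->S, B4->F, B7->F; covered: B1=T, B2=T, B2=F, B3=S, B3=E, B4=F, B5=E, B6=S, B7=F
#10 (b=4, p=5, s=-2) -> B1->T, B3->E, B2->T, B3->E, B2->T, B3->S, B2->F, B5->S, B4->F, B7->F; covered: B1=T, B2=T, B2=F, B3=S, B3=E, B4=F, B5=S, B7=F
together the pool reaches 13 outcomes: B1=T, B1=F, B2=T, B2=F, B3=S, B3=E, B4=T, B4=F, B5=S, B5=E, B6=S, B6=E, B7=F
checked all size-1 subsets: none covers 13 outcomes (max 9/13)
checked all size-2 subsets: none covers 13 outcomes (max 12/13)
inputs {1, 2, 3} (size 3) cover everything; no size-3 subset with a lexicographically smaller index list covers all 13

Answer: 1, 2, 3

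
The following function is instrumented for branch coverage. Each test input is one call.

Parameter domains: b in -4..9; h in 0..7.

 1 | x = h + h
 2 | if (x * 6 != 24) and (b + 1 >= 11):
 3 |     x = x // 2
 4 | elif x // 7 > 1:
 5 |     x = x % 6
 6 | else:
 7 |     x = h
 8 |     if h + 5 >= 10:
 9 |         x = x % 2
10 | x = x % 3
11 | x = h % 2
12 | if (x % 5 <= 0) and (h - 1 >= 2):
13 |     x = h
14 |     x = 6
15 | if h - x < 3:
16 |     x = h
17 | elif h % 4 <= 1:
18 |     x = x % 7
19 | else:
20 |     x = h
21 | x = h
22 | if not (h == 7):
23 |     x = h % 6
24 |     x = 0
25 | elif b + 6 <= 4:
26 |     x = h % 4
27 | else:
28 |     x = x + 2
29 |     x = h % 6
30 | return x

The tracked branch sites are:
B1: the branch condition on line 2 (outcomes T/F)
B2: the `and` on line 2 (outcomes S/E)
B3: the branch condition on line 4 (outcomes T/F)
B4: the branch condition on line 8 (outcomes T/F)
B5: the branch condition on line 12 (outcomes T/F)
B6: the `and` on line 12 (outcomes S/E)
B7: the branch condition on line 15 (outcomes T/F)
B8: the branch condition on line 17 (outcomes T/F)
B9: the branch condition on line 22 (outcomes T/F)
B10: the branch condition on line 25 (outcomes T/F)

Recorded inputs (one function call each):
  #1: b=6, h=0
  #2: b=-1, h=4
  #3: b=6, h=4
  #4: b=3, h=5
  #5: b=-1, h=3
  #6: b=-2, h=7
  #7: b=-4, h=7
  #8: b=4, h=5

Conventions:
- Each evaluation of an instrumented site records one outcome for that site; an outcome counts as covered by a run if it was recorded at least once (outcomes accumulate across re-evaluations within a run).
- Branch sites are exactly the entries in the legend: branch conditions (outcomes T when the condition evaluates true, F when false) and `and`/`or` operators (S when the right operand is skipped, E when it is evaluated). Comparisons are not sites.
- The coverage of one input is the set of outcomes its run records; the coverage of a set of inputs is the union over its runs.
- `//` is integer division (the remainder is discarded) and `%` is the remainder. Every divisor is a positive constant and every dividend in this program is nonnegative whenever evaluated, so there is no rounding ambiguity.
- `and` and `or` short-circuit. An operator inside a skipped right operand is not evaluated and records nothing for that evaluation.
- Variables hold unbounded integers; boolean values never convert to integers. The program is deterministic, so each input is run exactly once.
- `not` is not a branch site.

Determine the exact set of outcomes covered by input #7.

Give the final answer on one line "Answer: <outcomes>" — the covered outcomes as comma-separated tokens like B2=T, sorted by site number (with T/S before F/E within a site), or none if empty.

Event log for input #7 (b=-4, h=7):
  B2->E, B1->F, B3->T, B6->S, B5->F, B7->F, B8->F, B9->F, B10->T
as a set, this run covers: B1=F, B2=E, B3=T, B5=F, B6=S, B7=F, B8=F, B9=F, B10=T

Answer: B1=F, B2=E, B3=T, B5=F, B6=S, B7=F, B8=F, B9=F, B10=T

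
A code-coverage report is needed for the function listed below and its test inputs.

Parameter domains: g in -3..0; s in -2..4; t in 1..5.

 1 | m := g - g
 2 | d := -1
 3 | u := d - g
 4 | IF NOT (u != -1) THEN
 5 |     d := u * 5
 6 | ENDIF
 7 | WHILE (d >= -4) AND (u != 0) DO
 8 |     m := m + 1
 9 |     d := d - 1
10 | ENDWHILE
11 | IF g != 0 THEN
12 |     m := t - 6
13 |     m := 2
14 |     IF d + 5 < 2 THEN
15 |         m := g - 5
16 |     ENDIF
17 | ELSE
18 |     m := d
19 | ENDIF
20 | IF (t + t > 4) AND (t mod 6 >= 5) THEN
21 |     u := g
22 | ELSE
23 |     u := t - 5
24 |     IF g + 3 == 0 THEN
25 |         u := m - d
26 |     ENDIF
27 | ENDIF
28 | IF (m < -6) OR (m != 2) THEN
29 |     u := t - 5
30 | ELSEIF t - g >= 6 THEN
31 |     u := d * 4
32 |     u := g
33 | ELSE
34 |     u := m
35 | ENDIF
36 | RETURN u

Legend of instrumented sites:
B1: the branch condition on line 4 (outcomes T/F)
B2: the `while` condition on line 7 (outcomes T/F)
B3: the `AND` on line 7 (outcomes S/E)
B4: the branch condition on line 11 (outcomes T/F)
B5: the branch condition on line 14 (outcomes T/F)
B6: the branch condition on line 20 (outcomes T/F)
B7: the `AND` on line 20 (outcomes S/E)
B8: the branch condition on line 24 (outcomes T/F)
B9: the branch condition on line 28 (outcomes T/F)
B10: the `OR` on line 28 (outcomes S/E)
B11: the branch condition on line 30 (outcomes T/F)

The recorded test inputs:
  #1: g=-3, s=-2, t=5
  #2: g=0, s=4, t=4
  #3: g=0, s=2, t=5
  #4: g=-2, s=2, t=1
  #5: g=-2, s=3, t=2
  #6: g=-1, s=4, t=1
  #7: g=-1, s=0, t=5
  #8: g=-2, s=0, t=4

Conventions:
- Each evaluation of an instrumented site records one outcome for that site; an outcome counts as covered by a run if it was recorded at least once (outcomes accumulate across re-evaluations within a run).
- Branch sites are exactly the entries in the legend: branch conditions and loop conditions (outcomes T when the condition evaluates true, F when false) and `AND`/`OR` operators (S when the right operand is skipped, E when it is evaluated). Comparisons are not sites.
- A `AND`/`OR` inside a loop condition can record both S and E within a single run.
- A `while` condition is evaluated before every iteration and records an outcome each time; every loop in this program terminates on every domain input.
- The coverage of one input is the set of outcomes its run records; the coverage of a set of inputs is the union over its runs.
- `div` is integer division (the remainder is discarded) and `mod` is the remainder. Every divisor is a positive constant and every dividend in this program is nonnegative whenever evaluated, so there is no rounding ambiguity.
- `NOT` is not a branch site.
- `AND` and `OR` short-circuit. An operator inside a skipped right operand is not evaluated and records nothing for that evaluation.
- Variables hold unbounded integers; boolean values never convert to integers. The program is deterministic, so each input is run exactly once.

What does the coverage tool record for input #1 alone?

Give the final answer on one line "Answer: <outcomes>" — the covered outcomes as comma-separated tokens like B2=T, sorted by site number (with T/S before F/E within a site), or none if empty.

Tracing the run of input #1 (g=-3, s=-2, t=5):
  B1->F, B3->E, B2->T, B3->E, B2->T, B3->E, B2->T, B3->E, B2->T, B3->S
  B2->F, B4->T, B5->T, B7->E, B6->T, B10->S, B9->T
distinct outcomes covered: B1=F, B2=T, B2=F, B3=S, B3=E, B4=T, B5=T, B6=T, B7=E, B9=T, B10=S

Answer: B1=F, B2=T, B2=F, B3=S, B3=E, B4=T, B5=T, B6=T, B7=E, B9=T, B10=S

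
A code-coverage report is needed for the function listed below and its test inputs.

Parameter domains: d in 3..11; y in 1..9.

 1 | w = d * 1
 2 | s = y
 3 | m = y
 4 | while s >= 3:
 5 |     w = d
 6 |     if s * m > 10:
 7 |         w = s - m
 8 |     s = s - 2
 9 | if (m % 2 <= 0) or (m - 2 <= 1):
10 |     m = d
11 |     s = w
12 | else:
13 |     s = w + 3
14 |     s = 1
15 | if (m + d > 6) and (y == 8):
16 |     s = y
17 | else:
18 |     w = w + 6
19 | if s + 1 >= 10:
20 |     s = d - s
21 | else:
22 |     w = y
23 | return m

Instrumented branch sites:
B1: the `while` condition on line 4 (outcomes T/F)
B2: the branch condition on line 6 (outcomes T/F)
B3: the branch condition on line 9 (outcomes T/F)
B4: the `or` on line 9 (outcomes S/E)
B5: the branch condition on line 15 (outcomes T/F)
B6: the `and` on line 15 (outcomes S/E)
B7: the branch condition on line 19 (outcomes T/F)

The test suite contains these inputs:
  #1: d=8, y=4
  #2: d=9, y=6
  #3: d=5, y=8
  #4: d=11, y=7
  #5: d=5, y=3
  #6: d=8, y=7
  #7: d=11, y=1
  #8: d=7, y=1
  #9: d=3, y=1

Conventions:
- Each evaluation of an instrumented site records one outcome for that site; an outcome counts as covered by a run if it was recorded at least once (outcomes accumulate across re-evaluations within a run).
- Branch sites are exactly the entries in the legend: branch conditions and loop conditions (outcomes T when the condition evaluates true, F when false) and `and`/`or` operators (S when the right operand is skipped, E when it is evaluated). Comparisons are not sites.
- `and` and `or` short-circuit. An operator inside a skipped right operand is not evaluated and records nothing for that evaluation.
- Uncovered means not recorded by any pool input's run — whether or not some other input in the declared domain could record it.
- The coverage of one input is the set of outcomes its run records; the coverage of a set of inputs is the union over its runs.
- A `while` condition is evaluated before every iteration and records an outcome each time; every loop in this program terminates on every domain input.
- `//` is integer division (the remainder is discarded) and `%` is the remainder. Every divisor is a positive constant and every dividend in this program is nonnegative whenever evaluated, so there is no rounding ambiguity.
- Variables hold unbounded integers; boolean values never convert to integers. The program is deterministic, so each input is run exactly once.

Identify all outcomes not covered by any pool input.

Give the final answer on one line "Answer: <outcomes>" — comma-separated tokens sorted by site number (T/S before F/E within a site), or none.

test 1 (d=8, y=4) hits B1=T, B1=F, B2=T, B3=T, B4=S, B5=F, B6=E, B7=F
test 2 (d=9, y=6) hits B1=T, B1=F, B2=T, B3=T, B4=S, B5=F, B6=E, B7=F
test 3 (d=5, y=8) hits B1=T, B1=F, B2=T, B3=T, B4=S, B5=T, B6=E, B7=F
test 4 (d=11, y=7) hits B1=T, B1=F, B2=T, B3=F, B4=E, B5=F, B6=E, B7=F
test 5 (d=5, y=3) hits B1=T, B1=F, B2=F, B3=T, B4=E, B5=F, B6=E, B7=F
test 6 (d=8, y=7) hits B1=T, B1=F, B2=T, B3=F, B4=E, B5=F, B6=E, B7=F
test 7 (d=11, y=1) hits B1=F, B3=T, B4=E, B5=F, B6=E, B7=T
test 8 (d=7, y=1) hits B1=F, B3=T, B4=E, B5=F, B6=E, B7=F
test 9 (d=3, y=1) hits B1=F, B3=T, B4=E, B5=F, B6=S, B7=F
union over the pool: B1=T, B1=F, B2=T, B2=F, B3=T, B3=F, B4=S, B4=E, B5=T, B5=F, B6=S, B6=E, B7=T, B7=F
uncovered (0 of 14): none

Answer: none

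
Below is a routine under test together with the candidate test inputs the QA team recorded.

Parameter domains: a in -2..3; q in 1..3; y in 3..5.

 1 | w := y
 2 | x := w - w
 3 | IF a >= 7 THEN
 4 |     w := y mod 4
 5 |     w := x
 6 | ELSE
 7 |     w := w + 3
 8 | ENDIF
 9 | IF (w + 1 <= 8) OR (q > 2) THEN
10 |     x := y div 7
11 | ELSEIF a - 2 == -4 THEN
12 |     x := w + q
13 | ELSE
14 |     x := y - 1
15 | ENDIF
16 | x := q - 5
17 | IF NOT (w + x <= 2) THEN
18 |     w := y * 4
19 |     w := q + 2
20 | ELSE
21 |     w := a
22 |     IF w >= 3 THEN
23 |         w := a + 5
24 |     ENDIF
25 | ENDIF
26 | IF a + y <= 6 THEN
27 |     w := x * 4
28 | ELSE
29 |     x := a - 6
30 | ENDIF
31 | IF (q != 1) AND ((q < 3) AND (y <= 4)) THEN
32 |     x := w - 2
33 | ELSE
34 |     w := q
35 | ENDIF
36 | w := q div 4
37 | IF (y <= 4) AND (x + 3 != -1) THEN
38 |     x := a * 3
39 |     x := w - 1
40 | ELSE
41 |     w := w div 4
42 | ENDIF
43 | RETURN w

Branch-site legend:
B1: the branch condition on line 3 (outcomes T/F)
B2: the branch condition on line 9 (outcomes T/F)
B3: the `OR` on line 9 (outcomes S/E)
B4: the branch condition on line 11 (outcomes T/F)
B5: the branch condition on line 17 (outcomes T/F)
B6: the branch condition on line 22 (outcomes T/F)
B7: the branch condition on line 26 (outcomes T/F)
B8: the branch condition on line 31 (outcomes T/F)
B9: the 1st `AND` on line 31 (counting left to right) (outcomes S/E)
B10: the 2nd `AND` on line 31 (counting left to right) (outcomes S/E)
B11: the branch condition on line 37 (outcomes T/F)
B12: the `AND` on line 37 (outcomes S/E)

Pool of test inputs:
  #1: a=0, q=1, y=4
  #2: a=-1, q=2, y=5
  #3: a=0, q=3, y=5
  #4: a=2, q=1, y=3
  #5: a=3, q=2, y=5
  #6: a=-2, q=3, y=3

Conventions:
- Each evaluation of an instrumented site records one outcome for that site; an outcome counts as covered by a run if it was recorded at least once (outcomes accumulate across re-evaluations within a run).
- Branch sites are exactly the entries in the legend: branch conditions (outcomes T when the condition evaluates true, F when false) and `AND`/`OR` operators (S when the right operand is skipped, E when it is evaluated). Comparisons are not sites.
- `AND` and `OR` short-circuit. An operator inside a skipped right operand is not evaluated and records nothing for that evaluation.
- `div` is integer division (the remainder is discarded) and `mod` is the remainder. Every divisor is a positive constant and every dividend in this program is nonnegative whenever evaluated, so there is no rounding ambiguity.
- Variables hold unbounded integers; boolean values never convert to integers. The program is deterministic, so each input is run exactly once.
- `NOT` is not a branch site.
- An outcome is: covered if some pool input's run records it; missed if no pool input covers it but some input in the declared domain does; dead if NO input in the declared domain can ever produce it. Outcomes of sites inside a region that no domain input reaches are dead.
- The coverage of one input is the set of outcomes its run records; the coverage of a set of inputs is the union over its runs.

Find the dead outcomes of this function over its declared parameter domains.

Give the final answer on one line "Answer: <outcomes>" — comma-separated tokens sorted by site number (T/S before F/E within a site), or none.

sweeping the full domain (54 inputs) for each outcome:
  B1=T: no domain input ever produces it -> dead
  reachable outcomes have witnesses, e.g. B1=F (e.g. a=-2, q=1, y=3), B2=T (e.g. a=-2, q=1, y=3), B2=F (e.g. a=-2, q=1, y=5), B3=S (e.g. a=-2, q=1, y=3)

Answer: B1=T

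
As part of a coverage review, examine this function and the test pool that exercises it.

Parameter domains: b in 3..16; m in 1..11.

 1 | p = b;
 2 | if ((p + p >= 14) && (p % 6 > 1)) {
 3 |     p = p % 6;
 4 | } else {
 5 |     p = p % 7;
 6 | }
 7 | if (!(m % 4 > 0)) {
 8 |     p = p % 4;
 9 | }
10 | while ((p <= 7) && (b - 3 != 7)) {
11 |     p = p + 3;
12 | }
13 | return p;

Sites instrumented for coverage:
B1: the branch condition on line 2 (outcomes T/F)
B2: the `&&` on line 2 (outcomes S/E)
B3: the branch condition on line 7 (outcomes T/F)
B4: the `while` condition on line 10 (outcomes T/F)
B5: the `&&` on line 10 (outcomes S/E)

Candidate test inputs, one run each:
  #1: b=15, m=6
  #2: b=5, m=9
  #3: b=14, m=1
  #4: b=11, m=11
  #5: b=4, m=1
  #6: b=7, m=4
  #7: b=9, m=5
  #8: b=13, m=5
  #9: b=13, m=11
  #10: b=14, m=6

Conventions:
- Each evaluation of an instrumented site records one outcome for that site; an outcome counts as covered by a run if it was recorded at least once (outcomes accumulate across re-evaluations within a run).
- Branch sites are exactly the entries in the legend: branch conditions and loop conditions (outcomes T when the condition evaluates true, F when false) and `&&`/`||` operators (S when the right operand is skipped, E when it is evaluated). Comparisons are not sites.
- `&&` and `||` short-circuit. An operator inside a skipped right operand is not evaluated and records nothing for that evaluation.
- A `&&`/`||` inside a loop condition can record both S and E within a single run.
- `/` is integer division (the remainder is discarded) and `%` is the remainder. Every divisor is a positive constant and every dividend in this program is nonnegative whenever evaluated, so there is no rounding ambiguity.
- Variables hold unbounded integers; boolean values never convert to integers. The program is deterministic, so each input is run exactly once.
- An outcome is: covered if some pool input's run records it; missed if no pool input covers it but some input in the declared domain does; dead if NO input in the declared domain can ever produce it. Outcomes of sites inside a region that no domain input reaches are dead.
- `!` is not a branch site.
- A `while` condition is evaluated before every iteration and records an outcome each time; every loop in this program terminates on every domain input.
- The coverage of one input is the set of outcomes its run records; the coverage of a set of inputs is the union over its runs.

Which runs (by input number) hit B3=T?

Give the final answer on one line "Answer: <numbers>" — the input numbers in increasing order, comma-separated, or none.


input #1 (b=15, m=6): does not produce B3=T
input #2 (b=5, m=9): does not produce B3=T
input #3 (b=14, m=1): does not produce B3=T
input #4 (b=11, m=11): does not produce B3=T
input #5 (b=4, m=1): does not produce B3=T
input #6 (b=7, m=4): produces B3=T
input #7 (b=9, m=5): does not produce B3=T
input #8 (b=13, m=5): does not produce B3=T
input #9 (b=13, m=11): does not produce B3=T
input #10 (b=14, m=6): does not produce B3=T
Answer: 6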